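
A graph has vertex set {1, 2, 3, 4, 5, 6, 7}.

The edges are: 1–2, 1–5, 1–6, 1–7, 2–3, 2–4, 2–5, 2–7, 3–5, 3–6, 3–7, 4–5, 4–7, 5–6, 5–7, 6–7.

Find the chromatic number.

3, 5, 6, 7 are mutually adjacent (a clique of size 4), so at least 4 colors are needed.
4 colors suffice: color red → {5}; color blue → {7}; color green → {2, 6}; color yellow → {1, 3, 4}. No two adjacent vertices share a color.

4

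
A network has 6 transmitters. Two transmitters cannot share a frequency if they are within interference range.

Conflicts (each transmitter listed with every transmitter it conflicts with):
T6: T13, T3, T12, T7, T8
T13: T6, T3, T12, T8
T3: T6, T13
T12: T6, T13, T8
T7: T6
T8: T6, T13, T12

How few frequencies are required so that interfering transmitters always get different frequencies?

4

T6, T13, T12, T8 pairwise conflict, so at least 4 frequencies are needed.
A valid assignment using 4 frequencies: T6=1, T13=2, T3=3, T12=3, T7=2, T8=4. Every pair that conflicts lands in different frequencies.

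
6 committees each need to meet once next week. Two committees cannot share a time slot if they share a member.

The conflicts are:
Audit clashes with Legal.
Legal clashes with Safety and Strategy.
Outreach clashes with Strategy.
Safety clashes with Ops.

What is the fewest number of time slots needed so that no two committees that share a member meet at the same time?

Audit and Legal conflict, so at least 2 time slots are needed.
A valid assignment using 2 time slots: Audit=2, Legal=1, Outreach=1, Safety=2, Ops=1, Strategy=2. Every pair that conflicts lands in different time slots.

2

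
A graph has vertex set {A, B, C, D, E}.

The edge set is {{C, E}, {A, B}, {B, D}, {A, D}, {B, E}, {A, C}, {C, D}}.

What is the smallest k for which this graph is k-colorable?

A, C, D form a triangle, so at least 3 colors are needed.
3 colors suffice: A=green, B=red, C=red, D=blue, E=blue. Each edge has distinct colors on its endpoints.

3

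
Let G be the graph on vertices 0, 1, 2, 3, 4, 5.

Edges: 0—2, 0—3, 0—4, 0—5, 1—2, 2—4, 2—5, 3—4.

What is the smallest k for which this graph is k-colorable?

0, 3, 4 are pairwise adjacent, so at least 3 colors are needed.
3 colors suffice: color a → {0, 1}; color b → {2, 3}; color c → {4, 5}. No two adjacent vertices share a color.

3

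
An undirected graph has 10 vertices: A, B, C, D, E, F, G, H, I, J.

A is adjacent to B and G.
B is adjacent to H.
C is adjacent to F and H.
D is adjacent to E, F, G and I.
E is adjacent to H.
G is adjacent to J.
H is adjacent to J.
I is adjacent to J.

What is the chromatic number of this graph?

3

The cycle H-C-F-D-E-H has odd length 5, so it cannot be 2-colored; at least 3 colors are needed.
One proper 3-coloring: A=1, B=2, C=3, D=1, E=2, F=2, G=3, H=1, I=3, J=2. Every edge joins two different colors.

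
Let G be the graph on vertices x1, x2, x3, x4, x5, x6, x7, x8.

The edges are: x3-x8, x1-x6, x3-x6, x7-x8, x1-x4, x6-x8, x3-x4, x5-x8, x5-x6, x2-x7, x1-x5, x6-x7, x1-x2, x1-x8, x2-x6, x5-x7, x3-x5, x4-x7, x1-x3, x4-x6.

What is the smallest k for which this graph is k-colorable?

5

x1, x3, x5, x6, x8 are pairwise adjacent (a clique of size 5), so at least 5 colors are needed.
One proper 5-coloring: x1=2, x2=3, x3=4, x4=3, x5=3, x6=1, x7=2, x8=5. No two adjacent vertices share a color.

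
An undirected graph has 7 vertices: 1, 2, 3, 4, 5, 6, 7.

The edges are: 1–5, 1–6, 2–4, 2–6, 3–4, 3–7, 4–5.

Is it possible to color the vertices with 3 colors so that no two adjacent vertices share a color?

The chromatic number is 3. The cycle 4-2-6-1-5-4 has odd length 5, so it cannot be 2-colored; at least 3 colors are needed.
3 colors suffice: 1=c, 2=b, 3=b, 4=a, 5=b, 6=a, 7=a.
That is already a proper 3-coloring.

Yes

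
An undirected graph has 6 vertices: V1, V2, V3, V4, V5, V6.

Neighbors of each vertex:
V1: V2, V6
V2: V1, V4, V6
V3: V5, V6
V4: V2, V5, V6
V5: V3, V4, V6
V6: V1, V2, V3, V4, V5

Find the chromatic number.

V2, V4, V6 form a triangle, so at least 3 colors are needed.
3 colors suffice: color 1 → {V6}; color 2 → {V2, V5}; color 3 → {V1, V3, V4}. No two adjacent vertices share a color.

3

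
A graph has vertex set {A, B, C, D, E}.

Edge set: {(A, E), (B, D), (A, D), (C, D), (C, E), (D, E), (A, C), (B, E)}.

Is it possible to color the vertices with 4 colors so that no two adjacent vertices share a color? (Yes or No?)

Yes

The chromatic number is 4. A, C, D, E form a clique, so at least 4 colors are needed.
4 colors suffice: color 1 → {D}; color 2 → {E}; color 3 → {B, C}; color 4 → {A}.
That is already a proper 4-coloring.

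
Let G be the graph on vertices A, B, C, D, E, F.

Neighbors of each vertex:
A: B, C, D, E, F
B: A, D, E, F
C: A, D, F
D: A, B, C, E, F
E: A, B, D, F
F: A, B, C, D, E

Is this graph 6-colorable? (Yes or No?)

Yes

The chromatic number is 5. A, B, D, E, F are mutually adjacent (a clique of size 5), so at least 5 colors are needed.
5 colors suffice: color 1 → {A}; color 2 → {F}; color 3 → {D}; color 4 → {C, E}; color 5 → {B}.
Since 6 ≥ 5, a proper 6-coloring certainly exists.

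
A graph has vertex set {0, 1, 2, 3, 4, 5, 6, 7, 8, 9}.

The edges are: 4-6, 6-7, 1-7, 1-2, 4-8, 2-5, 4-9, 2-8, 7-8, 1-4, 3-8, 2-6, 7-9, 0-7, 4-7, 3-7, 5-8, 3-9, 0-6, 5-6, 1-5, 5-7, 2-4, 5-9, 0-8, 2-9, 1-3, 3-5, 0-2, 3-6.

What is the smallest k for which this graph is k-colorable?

4

3, 5, 6, 7 form a clique, so at least 4 colors are needed.
4 colors suffice: 0=b, 1=c, 2=a, 3=d, 4=b, 5=b, 6=c, 7=a, 8=c, 9=c. Each edge has distinct colors on its endpoints.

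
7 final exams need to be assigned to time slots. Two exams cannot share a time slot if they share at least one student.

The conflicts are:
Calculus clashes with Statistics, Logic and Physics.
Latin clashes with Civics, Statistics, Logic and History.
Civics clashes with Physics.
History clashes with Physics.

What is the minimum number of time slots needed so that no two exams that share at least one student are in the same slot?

The cycle Logic-Calculus-Physics-Civics-Latin-Logic has odd length 5, so it cannot be 2-colored; at least 3 time slots are needed.
3 time slots suffice: time slot 1 → {Latin, Physics}; time slot 2 → {Calculus, Civics, History}; time slot 3 → {Statistics, Logic}. No two conflicting exams share a time slot.

3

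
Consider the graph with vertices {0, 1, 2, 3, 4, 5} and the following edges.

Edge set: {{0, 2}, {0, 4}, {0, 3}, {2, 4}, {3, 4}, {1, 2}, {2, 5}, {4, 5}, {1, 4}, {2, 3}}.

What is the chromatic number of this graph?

4

0, 2, 3, 4 form a clique, so at least 4 colors are needed.
4 colors suffice: color red → {2}; color blue → {4}; color green → {0, 1, 5}; color yellow → {3}. No two adjacent vertices share a color.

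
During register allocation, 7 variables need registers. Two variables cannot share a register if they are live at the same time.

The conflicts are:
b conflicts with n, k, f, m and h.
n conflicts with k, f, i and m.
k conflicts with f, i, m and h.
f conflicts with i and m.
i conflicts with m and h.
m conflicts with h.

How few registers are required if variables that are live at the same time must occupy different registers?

5

b, n, k, f, m are mutually in conflict, so at least 5 registers are needed.
Using 5 registers: b=5, n=3, k=2, f=4, i=5, m=1, h=3. No two conflicting variables share a register.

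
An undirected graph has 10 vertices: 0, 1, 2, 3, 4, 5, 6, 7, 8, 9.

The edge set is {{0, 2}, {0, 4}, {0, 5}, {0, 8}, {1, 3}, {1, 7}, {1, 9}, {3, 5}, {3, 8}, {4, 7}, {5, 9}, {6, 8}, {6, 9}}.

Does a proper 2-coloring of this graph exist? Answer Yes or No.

The cycle 8-0-5-9-6-8 has odd length 5, so it cannot be 2-colored; at least 3 colors are needed.
So 2 colors are not enough.

No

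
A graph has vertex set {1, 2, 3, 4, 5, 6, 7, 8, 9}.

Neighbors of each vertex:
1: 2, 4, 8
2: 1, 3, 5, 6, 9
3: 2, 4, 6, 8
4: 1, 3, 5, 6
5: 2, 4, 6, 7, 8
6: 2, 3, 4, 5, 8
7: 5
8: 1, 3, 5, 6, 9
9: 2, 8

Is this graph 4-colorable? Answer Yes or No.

Yes

The chromatic number is 3. 3, 4, 6 are pairwise adjacent, so at least 3 colors are needed.
A valid assignment using 3 colors: 1=a, 2=b, 3=a, 4=b, 5=a, 6=c, 7=b, 8=b, 9=a.
Since 4 ≥ 3, a proper 4-coloring certainly exists.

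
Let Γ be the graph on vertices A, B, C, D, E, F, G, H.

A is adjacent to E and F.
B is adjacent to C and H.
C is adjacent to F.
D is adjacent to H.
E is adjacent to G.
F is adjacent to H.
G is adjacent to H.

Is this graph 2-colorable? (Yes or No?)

The cycle H-G-E-A-F-H has odd length 5, so it cannot be 2-colored; at least 3 colors are needed.
So 2 colors are not enough.

No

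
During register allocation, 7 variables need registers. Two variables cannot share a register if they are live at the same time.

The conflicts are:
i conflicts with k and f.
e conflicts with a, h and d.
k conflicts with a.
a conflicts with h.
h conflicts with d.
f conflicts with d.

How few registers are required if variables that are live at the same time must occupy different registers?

3

e, h, d pairwise conflict, so at least 3 registers are needed.
3 registers suffice: register 1 → {k, h, f}; register 2 → {i, a, d}; register 3 → {e}. Every pair that conflicts lands in different registers.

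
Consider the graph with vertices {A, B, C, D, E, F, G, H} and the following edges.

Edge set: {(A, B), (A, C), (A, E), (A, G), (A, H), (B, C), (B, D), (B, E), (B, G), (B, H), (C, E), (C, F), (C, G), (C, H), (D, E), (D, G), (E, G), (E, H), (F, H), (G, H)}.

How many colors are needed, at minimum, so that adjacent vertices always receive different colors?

6

A, B, C, E, G, H are pairwise adjacent (a clique of size 6), so at least 6 colors are needed.
6 colors suffice: color 1 → {F, G}; color 2 → {E}; color 3 → {D, H}; color 4 → {C}; color 5 → {B}; color 6 → {A}. Each edge has distinct colors on its endpoints.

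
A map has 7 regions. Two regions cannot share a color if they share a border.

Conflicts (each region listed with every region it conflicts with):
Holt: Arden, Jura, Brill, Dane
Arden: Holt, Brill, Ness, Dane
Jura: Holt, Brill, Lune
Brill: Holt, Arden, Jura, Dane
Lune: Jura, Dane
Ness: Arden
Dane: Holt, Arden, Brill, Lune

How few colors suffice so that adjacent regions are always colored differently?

Holt, Arden, Brill, Dane pairwise conflict, so at least 4 colors are needed.
4 colors suffice: color 1 → {Brill, Lune, Ness}; color 2 → {Arden, Jura}; color 3 → {Dane}; color 4 → {Holt}. Each listed conflict is separated.

4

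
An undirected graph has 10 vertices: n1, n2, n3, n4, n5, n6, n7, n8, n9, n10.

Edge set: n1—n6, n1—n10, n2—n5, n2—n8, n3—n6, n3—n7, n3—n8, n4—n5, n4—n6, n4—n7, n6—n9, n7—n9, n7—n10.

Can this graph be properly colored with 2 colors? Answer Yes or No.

No

The cycle n10-n7-n3-n6-n1-n10 has odd length 5, so it cannot be 2-colored; at least 3 colors are needed.
So 2 colors are not enough.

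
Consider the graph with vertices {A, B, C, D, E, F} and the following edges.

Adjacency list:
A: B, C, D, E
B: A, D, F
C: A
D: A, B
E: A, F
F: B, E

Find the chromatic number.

3

A, B, D are mutually adjacent, so at least 3 colors are needed.
A valid assignment using 3 colors: A=red, B=blue, C=blue, D=green, E=blue, F=red. Every edge joins two different colors.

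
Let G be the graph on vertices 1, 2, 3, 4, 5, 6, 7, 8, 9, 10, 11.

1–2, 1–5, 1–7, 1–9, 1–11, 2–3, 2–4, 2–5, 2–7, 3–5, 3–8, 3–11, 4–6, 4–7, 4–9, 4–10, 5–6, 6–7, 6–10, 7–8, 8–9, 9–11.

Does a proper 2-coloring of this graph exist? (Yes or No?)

No

1, 9, 11 are pairwise adjacent, so at least 3 colors are needed.
So 2 colors are not enough.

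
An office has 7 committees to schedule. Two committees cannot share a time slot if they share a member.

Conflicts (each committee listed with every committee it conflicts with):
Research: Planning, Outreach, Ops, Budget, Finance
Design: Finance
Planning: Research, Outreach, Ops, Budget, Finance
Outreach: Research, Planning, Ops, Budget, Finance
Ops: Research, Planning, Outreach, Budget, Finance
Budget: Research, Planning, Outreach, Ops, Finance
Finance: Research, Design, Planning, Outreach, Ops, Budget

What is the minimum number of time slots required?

6

Research, Planning, Outreach, Ops, Budget, Finance are mutually in conflict, so at least 6 time slots are needed.
6 time slots suffice: time slot 1 → {Finance}; time slot 2 → {Research, Design}; time slot 3 → {Ops}; time slot 4 → {Outreach}; time slot 5 → {Budget}; time slot 6 → {Planning}. No two conflicting committees share a time slot.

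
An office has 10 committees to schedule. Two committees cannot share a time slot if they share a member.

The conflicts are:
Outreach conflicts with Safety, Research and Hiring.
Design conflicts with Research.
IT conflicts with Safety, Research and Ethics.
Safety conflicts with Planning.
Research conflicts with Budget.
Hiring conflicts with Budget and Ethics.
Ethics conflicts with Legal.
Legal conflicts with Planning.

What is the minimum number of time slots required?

3

The cycle Ethics-IT-Safety-Planning-Legal-Ethics has odd length 5, so it cannot be 2-colored; at least 3 time slots are needed.
A valid assignment using 3 time slots: Outreach=2, Design=2, IT=2, Safety=1, Research=1, Hiring=1, Budget=2, Ethics=3, Legal=1, Planning=2. Every pair that conflicts lands in different time slots.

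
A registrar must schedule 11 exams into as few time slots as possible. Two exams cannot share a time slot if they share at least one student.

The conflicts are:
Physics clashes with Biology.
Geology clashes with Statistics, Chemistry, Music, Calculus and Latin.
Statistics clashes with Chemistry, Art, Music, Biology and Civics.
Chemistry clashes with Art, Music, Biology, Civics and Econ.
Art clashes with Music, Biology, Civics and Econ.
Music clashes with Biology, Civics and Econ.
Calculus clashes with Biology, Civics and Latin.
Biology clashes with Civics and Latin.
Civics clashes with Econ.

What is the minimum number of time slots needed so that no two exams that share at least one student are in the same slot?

Statistics, Chemistry, Art, Music, Biology, Civics are mutually in conflict, so at least 6 time slots are needed.
6 time slots suffice: time slot 1 → {Geology, Biology, Econ}; time slot 2 → {Physics, Civics, Latin}; time slot 3 → {Chemistry, Calculus}; time slot 4 → {Music}; time slot 5 → {Statistics}; time slot 6 → {Art}. Every pair that conflicts lands in different time slots.

6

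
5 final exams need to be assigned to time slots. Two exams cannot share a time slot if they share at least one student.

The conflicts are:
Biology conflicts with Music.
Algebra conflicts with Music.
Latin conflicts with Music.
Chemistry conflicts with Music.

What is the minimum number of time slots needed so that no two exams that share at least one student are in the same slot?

Algebra and Music conflict, so at least 2 time slots are needed.
A valid assignment using 2 time slots: Biology=2, Algebra=2, Latin=2, Chemistry=2, Music=1. No two conflicting exams share a time slot.

2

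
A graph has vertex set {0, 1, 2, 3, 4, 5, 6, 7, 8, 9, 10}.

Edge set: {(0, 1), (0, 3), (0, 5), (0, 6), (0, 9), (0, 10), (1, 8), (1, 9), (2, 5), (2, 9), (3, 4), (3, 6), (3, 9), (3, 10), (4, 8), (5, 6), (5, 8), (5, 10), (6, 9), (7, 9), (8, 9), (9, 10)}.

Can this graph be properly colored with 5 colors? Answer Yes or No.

The chromatic number is 4. 0, 3, 6, 9 are mutually adjacent (a clique of size 4), so at least 4 colors are needed.
A valid assignment using 4 colors: 0=blue, 1=green, 2=blue, 3=green, 4=red, 5=red, 6=yellow, 7=blue, 8=blue, 9=red, 10=yellow.
Since 5 ≥ 4, a proper 5-coloring certainly exists.

Yes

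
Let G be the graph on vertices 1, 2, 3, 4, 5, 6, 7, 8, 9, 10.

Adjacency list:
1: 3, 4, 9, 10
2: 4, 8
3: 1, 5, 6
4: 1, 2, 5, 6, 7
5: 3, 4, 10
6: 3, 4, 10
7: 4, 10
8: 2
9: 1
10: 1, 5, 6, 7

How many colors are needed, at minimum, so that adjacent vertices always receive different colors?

2

2 and 8 are adjacent, so at least 2 colors are needed.
2 colors suffice: color red → {3, 4, 8, 9, 10}; color blue → {1, 2, 5, 6, 7}. No two adjacent vertices share a color.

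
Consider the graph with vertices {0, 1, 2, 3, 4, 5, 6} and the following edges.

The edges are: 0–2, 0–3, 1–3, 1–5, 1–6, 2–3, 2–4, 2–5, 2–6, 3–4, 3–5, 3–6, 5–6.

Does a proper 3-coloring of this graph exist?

No

1, 3, 5, 6 are mutually adjacent (a clique of size 4), so at least 4 colors are needed.
So 3 colors are not enough.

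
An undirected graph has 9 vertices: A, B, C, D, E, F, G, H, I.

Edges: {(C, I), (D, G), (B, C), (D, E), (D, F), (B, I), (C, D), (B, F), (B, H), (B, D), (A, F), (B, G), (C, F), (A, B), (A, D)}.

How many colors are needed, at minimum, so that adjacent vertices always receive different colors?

4

B, C, D, F are mutually adjacent (a clique of size 4), so at least 4 colors are needed.
4 colors suffice: color 1 → {B, E}; color 2 → {D, H, I}; color 3 → {A, C, G}; color 4 → {F}. Each edge has distinct colors on its endpoints.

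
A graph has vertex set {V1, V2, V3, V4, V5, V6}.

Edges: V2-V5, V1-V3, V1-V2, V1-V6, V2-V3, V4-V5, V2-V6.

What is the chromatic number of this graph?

3

V1, V2, V6 are pairwise adjacent, so at least 3 colors are needed.
3 colors suffice: color red → {V2, V4}; color blue → {V1, V5}; color green → {V3, V6}. Every edge joins two different colors.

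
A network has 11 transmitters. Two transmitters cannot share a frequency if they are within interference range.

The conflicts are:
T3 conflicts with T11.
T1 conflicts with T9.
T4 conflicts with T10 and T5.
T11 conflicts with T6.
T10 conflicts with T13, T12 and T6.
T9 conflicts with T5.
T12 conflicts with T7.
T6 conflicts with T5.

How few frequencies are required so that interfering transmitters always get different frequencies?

T4 and T10 conflict, so at least 2 frequencies are needed.
2 frequencies suffice: frequency 1 → {T1, T11, T10, T5, T7}; frequency 2 → {T3, T4, T9, T13, T12, T6}. No two conflicting transmitters share a frequency.

2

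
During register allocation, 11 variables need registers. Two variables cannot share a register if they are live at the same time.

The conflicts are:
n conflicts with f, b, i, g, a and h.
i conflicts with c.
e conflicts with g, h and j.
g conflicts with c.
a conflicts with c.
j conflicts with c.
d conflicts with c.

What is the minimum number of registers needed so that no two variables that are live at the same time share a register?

2

j and c conflict, so at least 2 registers are needed.
Using 2 registers: n=1, f=2, b=2, i=2, e=1, g=2, a=2, h=2, j=2, d=2, c=1. Every pair that conflicts lands in different registers.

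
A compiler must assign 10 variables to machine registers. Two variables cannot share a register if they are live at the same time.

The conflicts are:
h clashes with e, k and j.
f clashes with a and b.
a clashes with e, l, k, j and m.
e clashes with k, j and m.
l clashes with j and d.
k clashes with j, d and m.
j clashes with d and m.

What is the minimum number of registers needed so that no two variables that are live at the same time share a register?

a, e, k, j, m pairwise conflict, so at least 5 registers are needed.
Using 5 registers: h=2, f=1, a=2, e=4, b=2, l=3, k=3, j=1, d=2, m=5. Each listed conflict is separated.

5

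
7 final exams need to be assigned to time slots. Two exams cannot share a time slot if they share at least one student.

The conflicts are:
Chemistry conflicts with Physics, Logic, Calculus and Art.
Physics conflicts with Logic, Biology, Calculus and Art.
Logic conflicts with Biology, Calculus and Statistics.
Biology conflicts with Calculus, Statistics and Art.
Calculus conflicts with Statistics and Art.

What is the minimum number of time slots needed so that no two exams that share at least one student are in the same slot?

4

Chemistry, Physics, Calculus, Art all conflict with each other, so at least 4 time slots are needed.
Using 4 time slots: Chemistry=3, Physics=2, Logic=4, Biology=3, Calculus=1, Statistics=2, Art=4. Every pair that conflicts lands in different time slots.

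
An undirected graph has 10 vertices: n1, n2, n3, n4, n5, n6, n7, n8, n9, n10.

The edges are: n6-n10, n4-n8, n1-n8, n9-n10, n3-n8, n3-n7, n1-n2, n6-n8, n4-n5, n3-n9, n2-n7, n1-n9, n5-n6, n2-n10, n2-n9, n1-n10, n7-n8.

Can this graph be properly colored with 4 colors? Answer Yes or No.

The chromatic number is 4. n1, n2, n9, n10 form a clique, so at least 4 colors are needed.
4 colors suffice: color 1 → {n5, n8, n9}; color 2 → {n3, n4, n10}; color 3 → {n2, n6}; color 4 → {n1, n7}.
That is already a proper 4-coloring.

Yes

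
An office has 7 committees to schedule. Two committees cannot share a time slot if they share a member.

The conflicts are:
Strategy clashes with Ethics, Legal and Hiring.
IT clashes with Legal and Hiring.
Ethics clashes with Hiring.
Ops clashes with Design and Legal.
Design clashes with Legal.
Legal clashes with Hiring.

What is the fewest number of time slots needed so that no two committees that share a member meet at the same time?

Ops, Design, Legal are mutually in conflict, so at least 3 time slots are needed.
3 time slots suffice: time slot 1 → {Ethics, Legal}; time slot 2 → {Ops, Hiring}; time slot 3 → {Strategy, IT, Design}. Every pair that conflicts lands in different time slots.

3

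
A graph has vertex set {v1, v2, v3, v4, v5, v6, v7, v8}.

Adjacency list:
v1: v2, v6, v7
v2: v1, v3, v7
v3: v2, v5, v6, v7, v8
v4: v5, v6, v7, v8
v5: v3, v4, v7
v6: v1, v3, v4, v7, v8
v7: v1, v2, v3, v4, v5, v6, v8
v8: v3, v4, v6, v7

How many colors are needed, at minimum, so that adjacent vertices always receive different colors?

4

v4, v6, v7, v8 are mutually adjacent (a clique of size 4), so at least 4 colors are needed.
One proper 4-coloring: v1=3, v2=2, v3=3, v4=3, v5=2, v6=2, v7=1, v8=4. Every edge joins two different colors.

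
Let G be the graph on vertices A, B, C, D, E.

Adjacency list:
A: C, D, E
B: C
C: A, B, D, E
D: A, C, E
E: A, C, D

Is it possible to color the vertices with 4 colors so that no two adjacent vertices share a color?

Yes

The chromatic number is 4. A, C, D, E form a clique, so at least 4 colors are needed.
One proper 4-coloring: A=blue, B=blue, C=red, D=green, E=yellow.
That is already a proper 4-coloring.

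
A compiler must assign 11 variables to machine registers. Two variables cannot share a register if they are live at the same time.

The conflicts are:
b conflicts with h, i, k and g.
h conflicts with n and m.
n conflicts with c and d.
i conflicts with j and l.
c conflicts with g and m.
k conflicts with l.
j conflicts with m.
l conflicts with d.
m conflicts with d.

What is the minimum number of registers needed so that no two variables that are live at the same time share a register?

3

The cycle j-i-l-d-m-j has odd length 5, so it cannot be 2-colored; at least 3 registers are needed.
A valid assignment using 3 registers: b=1, h=2, n=1, i=2, c=2, k=2, g=3, j=3, l=1, m=1, d=2. Each listed conflict is separated.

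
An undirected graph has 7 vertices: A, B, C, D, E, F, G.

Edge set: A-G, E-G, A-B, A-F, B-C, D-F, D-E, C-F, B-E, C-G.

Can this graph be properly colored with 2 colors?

No

The cycle F-C-G-E-D-F has odd length 5, so it cannot be 2-colored; at least 3 colors are needed.
So 2 colors are not enough.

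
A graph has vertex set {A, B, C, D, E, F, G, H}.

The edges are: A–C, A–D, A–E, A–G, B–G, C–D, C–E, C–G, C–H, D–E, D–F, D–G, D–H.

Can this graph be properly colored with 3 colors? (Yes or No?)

A, C, D, G are mutually adjacent (a clique of size 4), so at least 4 colors are needed.
So 3 colors are not enough.

No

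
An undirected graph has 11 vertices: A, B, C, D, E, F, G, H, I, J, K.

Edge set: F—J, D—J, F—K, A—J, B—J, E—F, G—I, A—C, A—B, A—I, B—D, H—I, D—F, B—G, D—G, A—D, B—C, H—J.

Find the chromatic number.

4

A, B, D, J form a clique, so at least 4 colors are needed.
4 colors suffice: color red → {B, F, I}; color blue → {C, E, G, J, K}; color green → {A, H}; color yellow → {D}. Every edge joins two different colors.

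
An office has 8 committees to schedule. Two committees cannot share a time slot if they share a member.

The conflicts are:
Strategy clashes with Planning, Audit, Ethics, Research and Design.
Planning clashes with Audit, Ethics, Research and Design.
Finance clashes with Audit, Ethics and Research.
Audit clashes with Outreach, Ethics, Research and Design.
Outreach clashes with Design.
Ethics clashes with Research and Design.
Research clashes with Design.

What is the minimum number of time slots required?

Strategy, Planning, Audit, Ethics, Research, Design all conflict with each other, so at least 6 time slots are needed.
6 time slots suffice: time slot 1 → {Audit}; time slot 2 → {Finance, Design}; time slot 3 → {Outreach, Ethics}; time slot 4 → {Research}; time slot 5 → {Strategy}; time slot 6 → {Planning}. Each listed conflict is separated.

6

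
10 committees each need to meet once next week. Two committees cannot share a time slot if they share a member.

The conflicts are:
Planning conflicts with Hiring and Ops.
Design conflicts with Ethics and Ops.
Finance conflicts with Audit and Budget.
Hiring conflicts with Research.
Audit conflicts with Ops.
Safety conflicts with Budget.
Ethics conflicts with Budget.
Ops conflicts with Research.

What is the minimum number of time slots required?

Design and Ethics conflict, so at least 2 time slots are needed.
2 time slots suffice: Planning=2, Design=2, Finance=1, Hiring=1, Audit=2, Safety=1, Ethics=1, Budget=2, Ops=1, Research=2. Each listed conflict is separated.

2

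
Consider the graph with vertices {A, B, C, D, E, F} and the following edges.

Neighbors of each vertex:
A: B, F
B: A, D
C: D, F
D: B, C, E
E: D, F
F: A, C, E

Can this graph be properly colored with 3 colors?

The chromatic number is 3. The cycle B-D-E-F-A-B has odd length 5, so it cannot be 2-colored; at least 3 colors are needed.
3 colors suffice: color 1 → {D, F}; color 2 → {B, C, E}; color 3 → {A}.
That is already a proper 3-coloring.

Yes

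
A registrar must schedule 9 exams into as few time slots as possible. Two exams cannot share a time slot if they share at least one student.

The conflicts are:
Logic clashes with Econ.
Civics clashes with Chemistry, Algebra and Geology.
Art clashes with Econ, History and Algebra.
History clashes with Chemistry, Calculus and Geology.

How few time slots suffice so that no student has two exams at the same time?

The cycle Civics-Geology-History-Art-Algebra-Civics has odd length 5, so it cannot be 2-colored; at least 3 time slots are needed.
A valid assignment using 3 time slots: Logic=2, Civics=1, Art=2, Econ=1, History=1, Chemistry=2, Calculus=2, Algebra=3, Geology=2. No two conflicting exams share a time slot.

3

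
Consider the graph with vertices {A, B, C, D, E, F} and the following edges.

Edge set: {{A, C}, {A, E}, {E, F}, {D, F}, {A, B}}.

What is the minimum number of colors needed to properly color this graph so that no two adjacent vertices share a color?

A and C are adjacent, so at least 2 colors are needed.
2 colors suffice: A=red, B=blue, C=blue, D=blue, E=blue, F=red. Each edge has distinct colors on its endpoints.

2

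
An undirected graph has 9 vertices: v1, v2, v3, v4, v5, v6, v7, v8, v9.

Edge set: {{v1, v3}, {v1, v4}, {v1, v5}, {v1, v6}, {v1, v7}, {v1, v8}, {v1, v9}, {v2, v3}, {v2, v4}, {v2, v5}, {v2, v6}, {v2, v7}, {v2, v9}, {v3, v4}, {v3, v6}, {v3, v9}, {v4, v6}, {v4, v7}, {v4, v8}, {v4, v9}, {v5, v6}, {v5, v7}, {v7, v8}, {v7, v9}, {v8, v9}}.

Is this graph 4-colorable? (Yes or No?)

v1, v4, v7, v8, v9 form a clique, so at least 5 colors are needed.
So 4 colors are not enough.

No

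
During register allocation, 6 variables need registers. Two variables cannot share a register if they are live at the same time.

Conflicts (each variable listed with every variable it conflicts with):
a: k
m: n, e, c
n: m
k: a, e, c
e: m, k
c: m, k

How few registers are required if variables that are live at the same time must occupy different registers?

m and e conflict, so at least 2 registers are needed.
2 registers suffice: a=2, m=1, n=2, k=1, e=2, c=2. Every pair that conflicts lands in different registers.

2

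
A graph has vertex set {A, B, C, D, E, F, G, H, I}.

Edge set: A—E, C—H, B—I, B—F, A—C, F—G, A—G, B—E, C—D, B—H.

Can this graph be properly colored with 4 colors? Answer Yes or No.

Yes

The chromatic number is 3. The cycle F-G-A-E-B-F has odd length 5, so it cannot be 2-colored; at least 3 colors are needed.
3 colors suffice: A=1, B=1, C=2, D=1, E=2, F=2, G=3, H=3, I=2.
Since 4 ≥ 3, a proper 4-coloring certainly exists.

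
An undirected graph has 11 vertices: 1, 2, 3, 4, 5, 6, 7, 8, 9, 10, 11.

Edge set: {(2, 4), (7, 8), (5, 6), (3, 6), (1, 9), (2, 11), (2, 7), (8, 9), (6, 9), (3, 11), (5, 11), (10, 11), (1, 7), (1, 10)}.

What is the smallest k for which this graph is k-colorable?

The cycle 10-11-2-7-1-10 has odd length 5, so it cannot be 2-colored; at least 3 colors are needed.
3 colors suffice: color red → {4, 7, 9, 11}; color blue → {1, 2, 6, 8}; color green → {3, 5, 10}. Each edge has distinct colors on its endpoints.

3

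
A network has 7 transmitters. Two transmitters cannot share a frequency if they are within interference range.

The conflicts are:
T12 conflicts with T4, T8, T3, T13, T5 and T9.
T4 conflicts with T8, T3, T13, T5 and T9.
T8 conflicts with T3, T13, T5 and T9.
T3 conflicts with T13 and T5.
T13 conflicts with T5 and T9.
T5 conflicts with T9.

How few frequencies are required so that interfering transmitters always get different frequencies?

T12, T4, T8, T3, T13, T5 pairwise conflict, so at least 6 frequencies are needed.
6 frequencies suffice: T12=1, T4=4, T8=2, T3=6, T13=5, T5=3, T9=6. Every pair that conflicts lands in different frequencies.

6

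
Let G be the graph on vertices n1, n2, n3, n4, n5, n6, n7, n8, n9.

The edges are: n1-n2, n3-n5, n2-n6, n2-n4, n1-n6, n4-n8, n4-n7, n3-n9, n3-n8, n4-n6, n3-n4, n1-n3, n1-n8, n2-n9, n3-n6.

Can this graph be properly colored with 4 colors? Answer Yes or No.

Yes

The chromatic number is 3. n2, n4, n6 are pairwise adjacent, so at least 3 colors are needed.
3 colors suffice: color red → {n2, n3, n7}; color blue → {n1, n4, n5, n9}; color green → {n6, n8}.
Since 4 ≥ 3, a proper 4-coloring certainly exists.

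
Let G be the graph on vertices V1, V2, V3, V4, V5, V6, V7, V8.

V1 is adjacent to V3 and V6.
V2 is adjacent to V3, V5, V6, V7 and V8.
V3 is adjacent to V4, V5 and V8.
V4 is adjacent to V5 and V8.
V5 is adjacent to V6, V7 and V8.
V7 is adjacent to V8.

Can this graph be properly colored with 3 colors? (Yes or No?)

V2, V3, V5, V8 are pairwise adjacent (a clique of size 4), so at least 4 colors are needed.
So 3 colors are not enough.

No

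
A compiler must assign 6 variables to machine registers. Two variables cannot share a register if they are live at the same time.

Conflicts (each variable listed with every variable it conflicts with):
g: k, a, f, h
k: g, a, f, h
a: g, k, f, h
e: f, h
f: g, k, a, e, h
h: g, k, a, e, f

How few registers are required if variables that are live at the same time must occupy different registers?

5

g, k, a, f, h all conflict with each other, so at least 5 registers are needed.
5 registers suffice: register 1 → {f}; register 2 → {h}; register 3 → {g, e}; register 4 → {a}; register 5 → {k}. Each listed conflict is separated.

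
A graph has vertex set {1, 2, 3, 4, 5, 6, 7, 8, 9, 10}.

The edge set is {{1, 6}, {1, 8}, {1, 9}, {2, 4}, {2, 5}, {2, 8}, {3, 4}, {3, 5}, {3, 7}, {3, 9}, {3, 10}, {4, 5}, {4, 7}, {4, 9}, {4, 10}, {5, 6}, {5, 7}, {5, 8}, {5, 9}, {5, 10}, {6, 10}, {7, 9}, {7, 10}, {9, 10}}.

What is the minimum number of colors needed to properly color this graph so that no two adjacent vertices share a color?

6

3, 4, 5, 7, 9, 10 form a clique, so at least 6 colors are needed.
6 colors suffice: color a → {1, 5}; color b → {8, 10}; color c → {4, 6}; color d → {2, 9}; color e → {7}; color f → {3}. Each edge has distinct colors on its endpoints.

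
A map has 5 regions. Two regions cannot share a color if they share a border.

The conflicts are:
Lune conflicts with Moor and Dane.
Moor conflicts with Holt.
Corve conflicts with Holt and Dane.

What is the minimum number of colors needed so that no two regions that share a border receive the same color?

The cycle Dane-Corve-Holt-Moor-Lune-Dane has odd length 5, so it cannot be 2-colored; at least 3 colors are needed.
A valid assignment using 3 colors: Lune=1, Moor=2, Corve=2, Holt=1, Dane=3. Every pair that conflicts lands in different colors.

3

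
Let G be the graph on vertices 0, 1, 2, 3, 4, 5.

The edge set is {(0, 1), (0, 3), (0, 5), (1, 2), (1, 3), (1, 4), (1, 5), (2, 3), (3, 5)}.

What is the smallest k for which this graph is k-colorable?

4

0, 1, 3, 5 are pairwise adjacent (a clique of size 4), so at least 4 colors are needed.
One proper 4-coloring: 0=yellow, 1=red, 2=green, 3=blue, 4=blue, 5=green. No two adjacent vertices share a color.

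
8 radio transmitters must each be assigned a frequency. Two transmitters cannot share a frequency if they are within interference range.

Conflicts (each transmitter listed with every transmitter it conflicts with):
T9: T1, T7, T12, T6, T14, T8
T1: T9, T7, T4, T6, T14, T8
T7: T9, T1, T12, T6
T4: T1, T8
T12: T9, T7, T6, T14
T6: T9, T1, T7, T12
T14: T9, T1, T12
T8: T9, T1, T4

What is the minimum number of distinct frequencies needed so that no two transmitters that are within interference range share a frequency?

4

T9, T7, T12, T6 all conflict with each other, so at least 4 frequencies are needed.
4 frequencies suffice: frequency 1 → {T9, T4}; frequency 2 → {T1, T12}; frequency 3 → {T7, T14, T8}; frequency 4 → {T6}. Each listed conflict is separated.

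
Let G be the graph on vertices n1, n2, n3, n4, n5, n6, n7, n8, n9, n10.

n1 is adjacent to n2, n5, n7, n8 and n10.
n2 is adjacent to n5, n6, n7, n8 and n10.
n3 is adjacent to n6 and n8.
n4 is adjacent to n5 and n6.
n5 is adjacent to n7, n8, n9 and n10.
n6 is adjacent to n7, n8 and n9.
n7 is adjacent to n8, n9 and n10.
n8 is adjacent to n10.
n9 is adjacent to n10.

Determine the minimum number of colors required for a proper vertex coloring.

n1, n2, n5, n7, n8, n10 are mutually adjacent (a clique of size 6), so at least 6 colors are needed.
One proper 6-coloring: n1=6, n2=5, n3=3, n4=2, n5=1, n6=1, n7=3, n8=2, n9=2, n10=4. Each edge has distinct colors on its endpoints.

6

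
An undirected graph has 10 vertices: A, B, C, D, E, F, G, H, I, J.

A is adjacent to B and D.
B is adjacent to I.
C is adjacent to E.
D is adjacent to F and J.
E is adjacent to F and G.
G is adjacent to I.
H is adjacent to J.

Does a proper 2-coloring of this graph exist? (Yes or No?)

No

The cycle E-G-I-B-A-D-F-E has odd length 7, so it cannot be 2-colored; at least 3 colors are needed.
So 2 colors are not enough.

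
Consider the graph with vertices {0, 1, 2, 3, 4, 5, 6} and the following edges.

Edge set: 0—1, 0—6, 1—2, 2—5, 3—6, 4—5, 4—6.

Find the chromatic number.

2

0 and 1 are adjacent, so at least 2 colors are needed.
One proper 2-coloring: 0=blue, 1=red, 2=blue, 3=blue, 4=blue, 5=red, 6=red. Each edge has distinct colors on its endpoints.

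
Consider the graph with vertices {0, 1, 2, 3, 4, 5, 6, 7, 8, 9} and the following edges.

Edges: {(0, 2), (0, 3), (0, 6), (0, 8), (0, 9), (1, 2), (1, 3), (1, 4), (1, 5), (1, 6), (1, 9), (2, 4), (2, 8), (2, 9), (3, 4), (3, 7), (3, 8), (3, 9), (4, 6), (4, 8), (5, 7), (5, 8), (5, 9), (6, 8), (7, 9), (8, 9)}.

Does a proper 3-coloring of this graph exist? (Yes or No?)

No

0, 2, 8, 9 are mutually adjacent (a clique of size 4), so at least 4 colors are needed.
So 3 colors are not enough.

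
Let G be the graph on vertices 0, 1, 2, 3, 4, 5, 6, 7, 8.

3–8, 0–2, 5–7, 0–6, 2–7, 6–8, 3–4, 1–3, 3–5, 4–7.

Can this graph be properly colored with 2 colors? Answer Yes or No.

The cycle 0-6-8-3-5-7-2-0 has odd length 7, so it cannot be 2-colored; at least 3 colors are needed.
So 2 colors are not enough.

No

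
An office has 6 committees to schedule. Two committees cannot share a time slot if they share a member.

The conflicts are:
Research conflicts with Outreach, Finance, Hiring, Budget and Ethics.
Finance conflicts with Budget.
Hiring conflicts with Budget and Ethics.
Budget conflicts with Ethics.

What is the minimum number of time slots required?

Research, Hiring, Budget, Ethics are mutually in conflict, so at least 4 time slots are needed.
4 time slots suffice: time slot 1 → {Research}; time slot 2 → {Outreach, Budget}; time slot 3 → {Finance, Hiring}; time slot 4 → {Ethics}. No two conflicting committees share a time slot.

4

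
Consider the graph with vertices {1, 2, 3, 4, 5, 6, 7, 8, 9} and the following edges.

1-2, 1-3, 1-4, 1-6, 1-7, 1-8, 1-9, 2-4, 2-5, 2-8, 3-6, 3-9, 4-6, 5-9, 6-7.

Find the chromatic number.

3

1, 6, 7 are mutually adjacent, so at least 3 colors are needed.
One proper 3-coloring: 1=red, 2=blue, 3=green, 4=green, 5=red, 6=blue, 7=green, 8=green, 9=blue. No two adjacent vertices share a color.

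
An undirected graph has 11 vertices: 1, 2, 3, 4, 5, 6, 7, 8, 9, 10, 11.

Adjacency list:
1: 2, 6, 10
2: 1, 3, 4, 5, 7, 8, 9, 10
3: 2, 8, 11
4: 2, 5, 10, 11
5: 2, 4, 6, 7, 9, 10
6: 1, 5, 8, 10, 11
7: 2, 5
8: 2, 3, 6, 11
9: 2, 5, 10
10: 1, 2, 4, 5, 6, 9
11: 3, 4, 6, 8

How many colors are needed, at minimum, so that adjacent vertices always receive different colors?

4

2, 4, 5, 10 are pairwise adjacent (a clique of size 4), so at least 4 colors are needed.
4 colors suffice: color red → {2, 6}; color blue → {7, 10, 11}; color green → {1, 5, 8}; color yellow → {3, 4, 9}. Each edge has distinct colors on its endpoints.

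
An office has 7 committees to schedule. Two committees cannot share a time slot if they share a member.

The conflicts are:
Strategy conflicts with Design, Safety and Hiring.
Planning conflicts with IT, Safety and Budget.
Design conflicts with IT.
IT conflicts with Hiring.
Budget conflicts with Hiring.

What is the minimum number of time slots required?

The cycle Safety-Planning-Budget-Hiring-Strategy-Safety has odd length 5, so it cannot be 2-colored; at least 3 time slots are needed.
3 time slots suffice: time slot 1 → {Strategy, Planning}; time slot 2 → {Design, Safety, Hiring}; time slot 3 → {IT, Budget}. No two conflicting committees share a time slot.

3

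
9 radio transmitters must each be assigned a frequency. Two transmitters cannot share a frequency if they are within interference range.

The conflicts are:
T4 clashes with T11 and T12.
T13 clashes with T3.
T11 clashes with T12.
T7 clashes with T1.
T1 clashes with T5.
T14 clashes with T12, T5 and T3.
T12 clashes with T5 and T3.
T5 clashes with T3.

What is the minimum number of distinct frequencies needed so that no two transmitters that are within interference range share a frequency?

4

T14, T12, T5, T3 are mutually in conflict, so at least 4 frequencies are needed.
Using 4 frequencies: T4=3, T13=1, T11=2, T7=2, T1=1, T14=4, T12=1, T5=3, T3=2. Every pair that conflicts lands in different frequencies.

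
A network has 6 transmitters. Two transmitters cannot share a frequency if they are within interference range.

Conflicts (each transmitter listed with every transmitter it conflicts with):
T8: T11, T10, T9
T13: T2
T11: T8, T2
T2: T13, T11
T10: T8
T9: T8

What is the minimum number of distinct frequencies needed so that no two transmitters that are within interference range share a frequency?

T13 and T2 conflict, so at least 2 frequencies are needed.
2 frequencies suffice: frequency 1 → {T8, T2}; frequency 2 → {T13, T11, T10, T9}. No two conflicting transmitters share a frequency.

2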